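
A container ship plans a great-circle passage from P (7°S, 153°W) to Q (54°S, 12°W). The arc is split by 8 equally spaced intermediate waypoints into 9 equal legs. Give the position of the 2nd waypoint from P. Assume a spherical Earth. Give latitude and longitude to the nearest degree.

Convert each endpoint to a unit vector on the sphere (x = cos φ cos λ, y = cos φ sin λ, z = sin φ).
The central angle between the endpoints is δ = arccos(p₁·p₂) ≈ 1.933 rad (110.8°).
Interpolate at f = 2/9 with slerp weights a = sin((1−f)δ)/sin δ ≈ 1.067, b = sin(fδ)/sin δ ≈ 0.446.
p = a·p₁ + b·p₂ ≈ (-0.688, -0.535, -0.491); φ = arcsin(p_z) ≈ -29.37°, λ = atan2(p_y, p_x) ≈ -142.10°.

≈ (29°S, 142°W)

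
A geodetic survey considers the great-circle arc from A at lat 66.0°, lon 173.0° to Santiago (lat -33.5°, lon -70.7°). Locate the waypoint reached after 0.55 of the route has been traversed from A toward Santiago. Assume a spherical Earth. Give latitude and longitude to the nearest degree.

Convert each endpoint to a unit vector on the sphere (x = cos φ cos λ, y = cos φ sin λ, z = sin φ).
The central angle between the endpoints is δ = arccos(p₁·p₂) ≈ 2.284 rad (130.9°).
Interpolate at f = 0.55 with slerp weights a = sin((1−f)δ)/sin δ ≈ 1.132, b = sin(fδ)/sin δ ≈ 1.258.
p = a·p₁ + b·p₂ ≈ (-0.111, -0.934, 0.340); φ = arcsin(p_z) ≈ 19.90°, λ = atan2(p_y, p_x) ≈ -96.75°.

≈ lat 20°, lon -97°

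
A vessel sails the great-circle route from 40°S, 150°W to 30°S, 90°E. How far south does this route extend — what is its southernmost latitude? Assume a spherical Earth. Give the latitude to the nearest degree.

The great circle lies in the plane with unit normal n̂ = (p₁ × p₂)/|p₁ × p₂|.
Here n̂_z ≈ -0.575; the vertex latitude is φ_max = arccos|n̂_z| ≈ 54.9°.
Check via Clairaut: cos φ_max = |cos φ₁| · sin C = cos(40.0°)·sin(131.4°) ≈ 0.575, again giving ≈ 54.9°.

≈ 55°S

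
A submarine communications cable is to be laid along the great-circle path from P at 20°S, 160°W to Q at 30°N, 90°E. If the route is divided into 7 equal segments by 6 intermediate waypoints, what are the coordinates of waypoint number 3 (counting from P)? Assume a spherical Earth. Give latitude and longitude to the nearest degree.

≈ 4°N, 156°E

Convert each endpoint to a unit vector on the sphere (x = cos φ cos λ, y = cos φ sin λ, z = sin φ).
The central angle between the endpoints is δ = arccos(p₁·p₂) ≈ 2.037 rad (116.7°).
Interpolate at f = 3/7 with slerp weights a = sin((1−f)δ)/sin δ ≈ 1.028, b = sin(fδ)/sin δ ≈ 0.858.
p = a·p₁ + b·p₂ ≈ (-0.908, 0.412, 0.077); φ = arcsin(p_z) ≈ 4.43°, λ = atan2(p_y, p_x) ≈ 155.57°.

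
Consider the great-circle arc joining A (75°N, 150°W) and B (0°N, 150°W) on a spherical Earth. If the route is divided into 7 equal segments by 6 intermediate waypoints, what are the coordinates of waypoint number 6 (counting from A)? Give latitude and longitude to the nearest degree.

≈ (11°N, 150°W)

Convert each endpoint to a unit vector on the sphere (x = cos φ cos λ, y = cos φ sin λ, z = sin φ).
The central angle between the endpoints is δ = arccos(p₁·p₂) ≈ 1.309 rad (75.0°).
Interpolate at f = 6/7 with slerp weights a = sin((1−f)δ)/sin δ ≈ 0.192, b = sin(fδ)/sin δ ≈ 0.933.
p = a·p₁ + b·p₂ ≈ (-0.851, -0.491, 0.186); φ = arcsin(p_z) ≈ 10.71°, λ = atan2(p_y, p_x) ≈ -150.00°.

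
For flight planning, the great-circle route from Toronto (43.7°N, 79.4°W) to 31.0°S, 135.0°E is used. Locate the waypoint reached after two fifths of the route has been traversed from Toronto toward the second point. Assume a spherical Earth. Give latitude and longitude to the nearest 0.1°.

≈ 29.4°N, 154.7°W

The haversine formula gives a central angle δ ≈ 2.620 rad (150.1°) between the endpoints.
Interpolate at f = 2/5 with slerp weights a = sin((1−f)δ)/sin δ ≈ 2.008, b = sin(fδ)/sin δ ≈ 1.740.
p = a·p₁ + b·p₂ ≈ (-0.787, -0.372, 0.491); φ = arcsin(p_z) ≈ 29.42°, λ = atan2(p_y, p_x) ≈ -154.69°.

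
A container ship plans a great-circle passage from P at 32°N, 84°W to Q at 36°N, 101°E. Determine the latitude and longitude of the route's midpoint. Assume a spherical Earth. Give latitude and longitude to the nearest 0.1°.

From cos δ = sin φ₁ sin φ₂ + cos φ₁ cos φ₂ cos Δλ, the central angle is δ ≈ 1.952 rad (111.8°).
Interpolate at f = 1/2 with slerp weights a = sin((1−f)δ)/sin δ ≈ 0.892, b = sin(fδ)/sin δ ≈ 0.892.
p = a·p₁ + b·p₂ ≈ (-0.059, -0.044, 0.997); φ = arcsin(p_z) ≈ 85.80°, λ = atan2(p_y, p_x) ≈ -143.15°.

≈ 85.8°N, 143.2°W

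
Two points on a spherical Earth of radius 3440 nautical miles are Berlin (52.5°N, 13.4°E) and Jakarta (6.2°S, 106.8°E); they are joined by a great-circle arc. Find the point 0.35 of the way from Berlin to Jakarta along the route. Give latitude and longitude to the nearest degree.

Write both endpoints as unit vectors p₁, p₂ with components (cos φ cos λ, cos φ sin λ, sin φ).
The central angle between the endpoints is δ = arccos(p₁·p₂) ≈ 1.693 rad (97.0°).
Interpolate at f = 0.35 with slerp weights a = sin((1−f)δ)/sin δ ≈ 0.898, b = sin(fδ)/sin δ ≈ 0.563.
p = a·p₁ + b·p₂ ≈ (0.370, 0.662, 0.652); φ = arcsin(p_z) ≈ 40.67°, λ = atan2(p_y, p_x) ≈ 60.79°.

≈ (41°N, 61°E)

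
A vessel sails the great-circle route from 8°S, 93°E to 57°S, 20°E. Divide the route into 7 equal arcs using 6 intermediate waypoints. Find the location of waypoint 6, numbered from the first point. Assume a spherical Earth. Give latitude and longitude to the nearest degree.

Write both endpoints as unit vectors p₁, p₂ with components (cos φ cos λ, cos φ sin λ, sin φ).
The central angle between the endpoints is δ = arccos(p₁·p₂) ≈ 1.293 rad (74.1°).
Interpolate at f = 6/7 with slerp weights a = sin((1−f)δ)/sin δ ≈ 0.191, b = sin(fδ)/sin δ ≈ 0.931.
p = a·p₁ + b·p₂ ≈ (0.466, 0.362, -0.807); φ = arcsin(p_z) ≈ -53.81°, λ = atan2(p_y, p_x) ≈ 37.83°.

≈ 54°S, 38°E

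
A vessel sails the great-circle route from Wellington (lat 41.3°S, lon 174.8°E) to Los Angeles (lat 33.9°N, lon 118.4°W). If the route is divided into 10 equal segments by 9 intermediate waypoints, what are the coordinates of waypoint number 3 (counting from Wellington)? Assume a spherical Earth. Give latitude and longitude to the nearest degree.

≈ lat 20°S, lon 162°W

From cos δ = sin φ₁ sin φ₂ + cos φ₁ cos φ₂ cos Δλ, the central angle is δ ≈ 1.694 rad (97.0°).
Interpolate at f = 3/10 with slerp weights a = sin((1−f)δ)/sin δ ≈ 0.934, b = sin(fδ)/sin δ ≈ 0.490.
p = a·p₁ + b·p₂ ≈ (-0.892, -0.294, -0.343); φ = arcsin(p_z) ≈ -20.05°, λ = atan2(p_y, p_x) ≈ -161.74°.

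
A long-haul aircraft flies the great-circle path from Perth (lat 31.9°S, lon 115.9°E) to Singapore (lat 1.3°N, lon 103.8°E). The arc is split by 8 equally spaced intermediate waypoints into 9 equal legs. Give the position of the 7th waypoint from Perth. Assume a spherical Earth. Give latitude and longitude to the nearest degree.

Write both endpoints as unit vectors p₁, p₂ with components (cos φ cos λ, cos φ sin λ, sin φ).
The central angle between the endpoints is δ = arccos(p₁·p₂) ≈ 0.613 rad (35.1°).
Interpolate at f = 7/9 with slerp weights a = sin((1−f)δ)/sin δ ≈ 0.236, b = sin(fδ)/sin δ ≈ 0.798.
p = a·p₁ + b·p₂ ≈ (-0.278, 0.955, -0.107); φ = arcsin(p_z) ≈ -6.12°, λ = atan2(p_y, p_x) ≈ 106.22°.

≈ lat 6°S, lon 106°E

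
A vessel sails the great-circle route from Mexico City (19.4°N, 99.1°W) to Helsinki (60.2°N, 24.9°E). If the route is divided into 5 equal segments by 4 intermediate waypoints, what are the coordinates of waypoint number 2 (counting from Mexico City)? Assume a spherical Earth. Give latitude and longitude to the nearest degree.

Convert each endpoint to a unit vector on the sphere (x = cos φ cos λ, y = cos φ sin λ, z = sin φ).
The central angle between the endpoints is δ = arccos(p₁·p₂) ≈ 1.545 rad (88.5°).
Interpolate at f = 2/5 with slerp weights a = sin((1−f)δ)/sin δ ≈ 0.800, b = sin(fδ)/sin δ ≈ 0.579.
p = a·p₁ + b·p₂ ≈ (0.142, -0.624, 0.769); φ = arcsin(p_z) ≈ 50.23°, λ = atan2(p_y, p_x) ≈ -77.19°.

≈ (50°N, 77°W)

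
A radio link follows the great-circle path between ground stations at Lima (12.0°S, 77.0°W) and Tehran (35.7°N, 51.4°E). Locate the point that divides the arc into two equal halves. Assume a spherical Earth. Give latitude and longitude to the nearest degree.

Write both endpoints as unit vectors p₁, p₂ with components (cos φ cos λ, cos φ sin λ, sin φ).
The central angle between the endpoints is δ = arccos(p₁·p₂) ≈ 2.233 rad (127.9°).
Interpolate at f = 1/2 with slerp weights a = sin((1−f)δ)/sin δ ≈ 1.139, b = sin(fδ)/sin δ ≈ 1.139.
p = a·p₁ + b·p₂ ≈ (0.828, -0.363, 0.428); φ = arcsin(p_z) ≈ 25.34°, λ = atan2(p_y, p_x) ≈ -23.66°.

≈ 25°N, 24°W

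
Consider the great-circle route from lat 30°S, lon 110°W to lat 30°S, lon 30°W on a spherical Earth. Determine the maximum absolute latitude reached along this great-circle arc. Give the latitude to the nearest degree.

≈ 37°S

The great circle lies in the plane with unit normal n̂ = (p₁ × p₂)/|p₁ × p₂|.
Here n̂_z ≈ +0.799; the vertex latitude is φ_max = arccos|n̂_z| ≈ 37.0°.
Check via Clairaut: cos φ_max = |cos φ₁| · sin C = cos(30.0°)·sin(112.8°) ≈ 0.799, again giving ≈ 37.0°.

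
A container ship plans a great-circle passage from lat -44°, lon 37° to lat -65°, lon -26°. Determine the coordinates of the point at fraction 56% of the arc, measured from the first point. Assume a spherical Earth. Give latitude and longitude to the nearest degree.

Write both endpoints as unit vectors p₁, p₂ with components (cos φ cos λ, cos φ sin λ, sin φ).
The central angle between the endpoints is δ = arccos(p₁·p₂) ≈ 0.696 rad (39.9°).
Interpolate at f = 0.56 with slerp weights a = sin((1−f)δ)/sin δ ≈ 0.470, b = sin(fδ)/sin δ ≈ 0.593.
p = a·p₁ + b·p₂ ≈ (0.495, 0.094, -0.864); φ = arcsin(p_z) ≈ -59.73°, λ = atan2(p_y, p_x) ≈ 10.72°.

≈ lat -60°, lon 11°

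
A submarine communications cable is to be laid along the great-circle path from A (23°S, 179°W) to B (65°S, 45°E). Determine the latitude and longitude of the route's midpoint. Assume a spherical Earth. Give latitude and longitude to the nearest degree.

≈ (62°S, 156°E)

The haversine formula gives a central angle δ ≈ 1.496 rad (85.7°) between the endpoints.
Interpolate at f = 1/2 with slerp weights a = sin((1−f)δ)/sin δ ≈ 0.682, b = sin(fδ)/sin δ ≈ 0.682.
p = a·p₁ + b·p₂ ≈ (-0.424, 0.193, -0.885); φ = arcsin(p_z) ≈ -62.24°, λ = atan2(p_y, p_x) ≈ 155.54°.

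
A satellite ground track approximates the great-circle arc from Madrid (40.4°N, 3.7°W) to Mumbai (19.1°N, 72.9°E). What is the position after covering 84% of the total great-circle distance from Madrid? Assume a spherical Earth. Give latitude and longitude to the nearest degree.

≈ 25°N, 63°E

Convert each endpoint to a unit vector on the sphere (x = cos φ cos λ, y = cos φ sin λ, z = sin φ).
The central angle between the endpoints is δ = arccos(p₁·p₂) ≈ 1.182 rad (67.7°).
Interpolate at f = 0.84 with slerp weights a = sin((1−f)δ)/sin δ ≈ 0.203, b = sin(fδ)/sin δ ≈ 0.905.
p = a·p₁ + b·p₂ ≈ (0.406, 0.808, 0.428); φ = arcsin(p_z) ≈ 25.33°, λ = atan2(p_y, p_x) ≈ 63.31°.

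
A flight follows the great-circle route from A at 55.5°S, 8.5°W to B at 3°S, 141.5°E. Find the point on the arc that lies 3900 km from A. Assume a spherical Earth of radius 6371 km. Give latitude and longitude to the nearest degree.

Write both endpoints as unit vectors p₁, p₂ with components (cos φ cos λ, cos φ sin λ, sin φ).
The central angle between the endpoints is δ = arccos(p₁·p₂) ≈ 2.034 rad (116.5°). The total great-circle distance is δ·R ≈ 2.034 × 6371 ≈ 12958 km, so the target fraction is f = 3900/12958 ≈ 0.301.
Interpolate at f ≈ 0.301 with slerp weights a = sin((1−f)δ)/sin δ ≈ 1.105, b = sin(fδ)/sin δ ≈ 0.642.
p = a·p₁ + b·p₂ ≈ (0.117, 0.307, -0.945); φ = arcsin(p_z) ≈ -70.83°, λ = atan2(p_y, p_x) ≈ 69.08°.

≈ 71°S, 69°E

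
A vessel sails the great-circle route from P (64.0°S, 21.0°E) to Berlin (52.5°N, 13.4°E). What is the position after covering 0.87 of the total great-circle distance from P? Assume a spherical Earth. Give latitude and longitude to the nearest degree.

≈ (37°N, 15°E)

From cos δ = sin φ₁ sin φ₂ + cos φ₁ cos φ₂ cos Δλ, the central angle is δ ≈ 2.036 rad (116.7°).
Interpolate at f = 0.87 with slerp weights a = sin((1−f)δ)/sin δ ≈ 0.293, b = sin(fδ)/sin δ ≈ 1.096.
p = a·p₁ + b·p₂ ≈ (0.769, 0.201, 0.607); φ = arcsin(p_z) ≈ 37.36°, λ = atan2(p_y, p_x) ≈ 14.62°.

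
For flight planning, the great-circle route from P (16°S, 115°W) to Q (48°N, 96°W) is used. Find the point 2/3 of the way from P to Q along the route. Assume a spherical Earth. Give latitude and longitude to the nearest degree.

Write both endpoints as unit vectors p₁, p₂ with components (cos φ cos λ, cos φ sin λ, sin φ).
The central angle between the endpoints is δ = arccos(p₁·p₂) ≈ 1.156 rad (66.2°).
Interpolate at f = 2/3 with slerp weights a = sin((1−f)δ)/sin δ ≈ 0.411, b = sin(fδ)/sin δ ≈ 0.761.
p = a·p₁ + b·p₂ ≈ (-0.220, -0.864, 0.452); φ = arcsin(p_z) ≈ 26.90°, λ = atan2(p_y, p_x) ≈ -104.29°.

≈ (27°N, 104°W)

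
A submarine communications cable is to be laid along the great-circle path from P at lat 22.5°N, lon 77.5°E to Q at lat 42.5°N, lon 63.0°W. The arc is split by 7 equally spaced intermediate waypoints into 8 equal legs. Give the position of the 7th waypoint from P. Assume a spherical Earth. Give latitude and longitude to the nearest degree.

≈ lat 52°N, lon 50°W

Write both endpoints as unit vectors p₁, p₂ with components (cos φ cos λ, cos φ sin λ, sin φ).
The central angle between the endpoints is δ = arccos(p₁·p₂) ≈ 1.841 rad (105.5°).
Interpolate at f = 7/8 with slerp weights a = sin((1−f)δ)/sin δ ≈ 0.237, b = sin(fδ)/sin δ ≈ 1.037.
p = a·p₁ + b·p₂ ≈ (0.394, -0.468, 0.791); φ = arcsin(p_z) ≈ 52.29°, λ = atan2(p_y, p_x) ≈ -49.86°.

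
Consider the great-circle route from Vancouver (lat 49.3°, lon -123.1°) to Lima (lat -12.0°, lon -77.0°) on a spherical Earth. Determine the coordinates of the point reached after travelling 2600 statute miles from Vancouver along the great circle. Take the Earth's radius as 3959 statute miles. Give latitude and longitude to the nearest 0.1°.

Convert each endpoint to a unit vector on the sphere (x = cos φ cos λ, y = cos φ sin λ, z = sin φ).
The central angle between the endpoints is δ = arccos(p₁·p₂) ≈ 1.282 rad (73.5°). The total great-circle distance is δ·R ≈ 1.282 × 3959 ≈ 5076 mi, so the target fraction is f = 2600/5076 ≈ 0.512.
Interpolate at f ≈ 0.512 with slerp weights a = sin((1−f)δ)/sin δ ≈ 0.611, b = sin(fδ)/sin δ ≈ 0.637.
p = a·p₁ + b·p₂ ≈ (-0.077, -0.941, 0.331); φ = arcsin(p_z) ≈ 19.30°, λ = atan2(p_y, p_x) ≈ -94.70°.

≈ lat 19.3°, lon -94.7°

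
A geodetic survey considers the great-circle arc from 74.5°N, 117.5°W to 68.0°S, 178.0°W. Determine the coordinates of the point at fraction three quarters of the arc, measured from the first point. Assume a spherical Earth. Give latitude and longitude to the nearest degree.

≈ 33°S, 160°W

From cos δ = sin φ₁ sin φ₂ + cos φ₁ cos φ₂ cos Δλ, the central angle is δ ≈ 2.576 rad (147.6°).
Interpolate at f = 3/4 with slerp weights a = sin((1−f)δ)/sin δ ≈ 1.120, b = sin(fδ)/sin δ ≈ 1.745.
p = a·p₁ + b·p₂ ≈ (-0.792, -0.288, -0.539); φ = arcsin(p_z) ≈ -32.61°, λ = atan2(p_y, p_x) ≈ -159.99°.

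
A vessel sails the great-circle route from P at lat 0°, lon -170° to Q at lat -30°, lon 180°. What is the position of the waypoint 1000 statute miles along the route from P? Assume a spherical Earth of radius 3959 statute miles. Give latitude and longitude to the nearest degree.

Write both endpoints as unit vectors p₁, p₂ with components (cos φ cos λ, cos φ sin λ, sin φ).
The central angle between the endpoints is δ = arccos(p₁·p₂) ≈ 0.549 rad (31.5°). The total great-circle distance is δ·R ≈ 0.549 × 3959 ≈ 2175 mi, so the target fraction is f = 1000/2175 ≈ 0.460.
Interpolate at f ≈ 0.460 with slerp weights a = sin((1−f)δ)/sin δ ≈ 0.560, b = sin(fδ)/sin δ ≈ 0.479.
p = a·p₁ + b·p₂ ≈ (-0.966, -0.097, -0.239); φ = arcsin(p_z) ≈ -13.85°, λ = atan2(p_y, p_x) ≈ -174.25°.

≈ lat -14°, lon -174°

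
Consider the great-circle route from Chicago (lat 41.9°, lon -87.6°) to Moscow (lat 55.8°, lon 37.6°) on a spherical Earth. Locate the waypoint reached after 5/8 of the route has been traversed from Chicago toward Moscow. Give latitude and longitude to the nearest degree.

≈ lat 69°, lon -16°

Convert each endpoint to a unit vector on the sphere (x = cos φ cos λ, y = cos φ sin λ, z = sin φ).
The central angle between the endpoints is δ = arccos(p₁·p₂) ≈ 1.254 rad (71.9°).
Interpolate at f = 5/8 with slerp weights a = sin((1−f)δ)/sin δ ≈ 0.477, b = sin(fδ)/sin δ ≈ 0.743.
p = a·p₁ + b·p₂ ≈ (0.346, -0.100, 0.933); φ = arcsin(p_z) ≈ 68.91°, λ = atan2(p_y, p_x) ≈ -16.11°.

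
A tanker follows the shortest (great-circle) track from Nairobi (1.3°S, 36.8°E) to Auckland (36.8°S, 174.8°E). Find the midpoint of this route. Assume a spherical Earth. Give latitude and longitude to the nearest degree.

≈ 43°S, 90°E

The haversine formula gives a central angle δ ≈ 2.191 rad (125.5°) between the endpoints.
Interpolate at f = 1/2 with slerp weights a = sin((1−f)δ)/sin δ ≈ 1.093, b = sin(fδ)/sin δ ≈ 1.093.
p = a·p₁ + b·p₂ ≈ (0.003, 0.734, -0.679); φ = arcsin(p_z) ≈ -42.80°, λ = atan2(p_y, p_x) ≈ 89.74°.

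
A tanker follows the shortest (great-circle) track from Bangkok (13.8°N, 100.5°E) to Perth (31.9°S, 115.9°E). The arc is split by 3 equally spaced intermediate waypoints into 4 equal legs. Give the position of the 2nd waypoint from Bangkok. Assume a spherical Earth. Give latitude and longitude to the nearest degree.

≈ 9°S, 108°E

Write both endpoints as unit vectors p₁, p₂ with components (cos φ cos λ, cos φ sin λ, sin φ).
The central angle between the endpoints is δ = arccos(p₁·p₂) ≈ 0.838 rad (48.0°).
Interpolate at f = 2/4 with slerp weights a = sin((1−f)δ)/sin δ ≈ 0.547, b = sin(fδ)/sin δ ≈ 0.547.
p = a·p₁ + b·p₂ ≈ (-0.300, 0.941, -0.159); φ = arcsin(p_z) ≈ -9.13°, λ = atan2(p_y, p_x) ≈ 107.68°.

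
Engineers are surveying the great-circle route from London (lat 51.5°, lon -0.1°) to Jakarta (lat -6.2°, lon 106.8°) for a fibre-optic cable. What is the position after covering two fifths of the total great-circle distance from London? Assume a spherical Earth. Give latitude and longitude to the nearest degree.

The haversine formula gives a central angle δ ≈ 1.838 rad (105.3°) between the endpoints.
Interpolate at f = 2/5 with slerp weights a = sin((1−f)δ)/sin δ ≈ 0.926, b = sin(fδ)/sin δ ≈ 0.696.
p = a·p₁ + b·p₂ ≈ (0.376, 0.661, 0.649); φ = arcsin(p_z) ≈ 40.48°, λ = atan2(p_y, p_x) ≈ 60.35°.

≈ lat 40°, lon 60°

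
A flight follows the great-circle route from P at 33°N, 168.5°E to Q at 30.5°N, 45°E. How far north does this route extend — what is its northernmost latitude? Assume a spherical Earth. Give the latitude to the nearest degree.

≈ 53°N

The great circle lies in the plane with unit normal n̂ = (p₁ × p₂)/|p₁ × p₂|.
Here n̂_z ≈ -0.607; the vertex latitude is φ_max = arccos|n̂_z| ≈ 52.6°.
Check via Clairaut: cos φ_max = |cos φ₁| · sin C = cos(33.0°)·sin(46.4°) ≈ 0.607, again giving ≈ 52.6°.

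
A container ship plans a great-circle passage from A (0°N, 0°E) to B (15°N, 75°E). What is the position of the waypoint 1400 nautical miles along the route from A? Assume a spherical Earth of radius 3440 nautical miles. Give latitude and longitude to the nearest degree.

≈ (6°N, 23°E)

Write both endpoints as unit vectors p₁, p₂ with components (cos φ cos λ, cos φ sin λ, sin φ).
The central angle between the endpoints is δ = arccos(p₁·p₂) ≈ 1.318 rad (75.5°). The total great-circle distance is δ·R ≈ 1.318 × 3440 ≈ 4534 nmi, so the target fraction is f = 1400/4534 ≈ 0.309.
Interpolate at f ≈ 0.309 with slerp weights a = sin((1−f)δ)/sin δ ≈ 0.816, b = sin(fδ)/sin δ ≈ 0.409.
p = a·p₁ + b·p₂ ≈ (0.918, 0.381, 0.106); φ = arcsin(p_z) ≈ 6.07°, λ = atan2(p_y, p_x) ≈ 22.56°.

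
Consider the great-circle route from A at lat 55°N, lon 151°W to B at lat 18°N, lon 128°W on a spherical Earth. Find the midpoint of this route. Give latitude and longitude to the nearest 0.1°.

≈ lat 37.0°N, lon 136.6°W

Write both endpoints as unit vectors p₁, p₂ with components (cos φ cos λ, cos φ sin λ, sin φ).
The central angle between the endpoints is δ = arccos(p₁·p₂) ≈ 0.715 rad (41.0°).
Interpolate at f = 1/2 with slerp weights a = sin((1−f)δ)/sin δ ≈ 0.534, b = sin(fδ)/sin δ ≈ 0.534.
p = a·p₁ + b·p₂ ≈ (-0.580, -0.548, 0.602); φ = arcsin(p_z) ≈ 37.02°, λ = atan2(p_y, p_x) ≈ -136.62°.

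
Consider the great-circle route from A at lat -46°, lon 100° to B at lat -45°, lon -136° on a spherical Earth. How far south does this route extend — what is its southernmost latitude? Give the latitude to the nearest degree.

The great circle lies in the plane with unit normal n̂ = (p₁ × p₂)/|p₁ × p₂|.
Here n̂_z ≈ +0.419; the vertex latitude is φ_max = arccos|n̂_z| ≈ 65.2°.
Check via Clairaut: cos φ_max = |cos φ₁| · sin C = cos(46.0°)·sin(142.9°) ≈ 0.419, again giving ≈ 65.2°.

≈ -65°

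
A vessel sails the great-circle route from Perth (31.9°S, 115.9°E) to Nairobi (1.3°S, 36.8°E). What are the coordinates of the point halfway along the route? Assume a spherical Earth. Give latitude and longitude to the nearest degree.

The haversine formula gives a central angle δ ≈ 1.397 rad (80.1°) between the endpoints.
Interpolate at f = 1/2 with slerp weights a = sin((1−f)δ)/sin δ ≈ 0.653, b = sin(fδ)/sin δ ≈ 0.653.
p = a·p₁ + b·p₂ ≈ (0.281, 0.890, -0.360); φ = arcsin(p_z) ≈ -21.09°, λ = atan2(p_y, p_x) ≈ 72.50°.

≈ 21°S, 72°E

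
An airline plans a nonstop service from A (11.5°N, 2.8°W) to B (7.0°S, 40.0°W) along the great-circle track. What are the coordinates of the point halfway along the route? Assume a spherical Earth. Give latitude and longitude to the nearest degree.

≈ (2°N, 22°W)

Write both endpoints as unit vectors p₁, p₂ with components (cos φ cos λ, cos φ sin λ, sin φ).
The central angle between the endpoints is δ = arccos(p₁·p₂) ≈ 0.722 rad (41.4°).
Interpolate at f = 1/2 with slerp weights a = sin((1−f)δ)/sin δ ≈ 0.534, b = sin(fδ)/sin δ ≈ 0.534.
p = a·p₁ + b·p₂ ≈ (0.929, -0.367, 0.041); φ = arcsin(p_z) ≈ 2.37°, λ = atan2(p_y, p_x) ≈ -21.52°.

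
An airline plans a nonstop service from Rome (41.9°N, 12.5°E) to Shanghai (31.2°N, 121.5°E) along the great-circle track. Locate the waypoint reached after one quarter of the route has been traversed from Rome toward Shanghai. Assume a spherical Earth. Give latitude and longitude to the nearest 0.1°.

≈ 50.9°N, 39.5°E

Convert each endpoint to a unit vector on the sphere (x = cos φ cos λ, y = cos φ sin λ, z = sin φ).
The central angle between the endpoints is δ = arccos(p₁·p₂) ≈ 1.432 rad (82.0°).
Interpolate at f = 1/4 with slerp weights a = sin((1−f)δ)/sin δ ≈ 0.888, b = sin(fδ)/sin δ ≈ 0.354.
p = a·p₁ + b·p₂ ≈ (0.487, 0.401, 0.776); φ = arcsin(p_z) ≈ 50.90°, λ = atan2(p_y, p_x) ≈ 39.47°.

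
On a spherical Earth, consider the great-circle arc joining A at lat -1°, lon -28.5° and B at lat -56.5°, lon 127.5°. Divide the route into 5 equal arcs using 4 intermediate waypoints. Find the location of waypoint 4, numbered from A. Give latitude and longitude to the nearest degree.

The haversine formula gives a central angle δ ≈ 2.082 rad (119.3°) between the endpoints.
Interpolate at f = 4/5 with slerp weights a = sin((1−f)δ)/sin δ ≈ 0.464, b = sin(fδ)/sin δ ≈ 1.142.
p = a·p₁ + b·p₂ ≈ (0.024, 0.279, -0.960); φ = arcsin(p_z) ≈ -73.76°, λ = atan2(p_y, p_x) ≈ 85.06°.

≈ lat -74°, lon 85°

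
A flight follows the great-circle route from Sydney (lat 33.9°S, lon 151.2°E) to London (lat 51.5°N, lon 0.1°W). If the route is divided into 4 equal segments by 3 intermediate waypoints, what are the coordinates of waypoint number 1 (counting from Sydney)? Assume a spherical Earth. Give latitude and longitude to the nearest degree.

≈ lat 3°S, lon 127°E

The haversine formula gives a central angle δ ≈ 2.668 rad (152.8°) between the endpoints.
Interpolate at f = 1/4 with slerp weights a = sin((1−f)δ)/sin δ ≈ 1.991, b = sin(fδ)/sin δ ≈ 1.355.
p = a·p₁ + b·p₂ ≈ (-0.605, 0.795, -0.050); φ = arcsin(p_z) ≈ -2.88°, λ = atan2(p_y, p_x) ≈ 127.27°.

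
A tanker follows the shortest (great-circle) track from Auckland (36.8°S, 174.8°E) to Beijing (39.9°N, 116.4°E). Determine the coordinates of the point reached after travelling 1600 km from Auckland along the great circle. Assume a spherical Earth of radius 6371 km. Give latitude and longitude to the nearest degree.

Write both endpoints as unit vectors p₁, p₂ with components (cos φ cos λ, cos φ sin λ, sin φ).
The central angle between the endpoints is δ = arccos(p₁·p₂) ≈ 1.633 rad (93.6°). The total great-circle distance is δ·R ≈ 1.633 × 6371 ≈ 10405 km, so the target fraction is f = 1600/10405 ≈ 0.154.
Interpolate at f ≈ 0.154 with slerp weights a = sin((1−f)δ)/sin δ ≈ 0.984, b = sin(fδ)/sin δ ≈ 0.249.
p = a·p₁ + b·p₂ ≈ (-0.870, 0.243, -0.430); φ = arcsin(p_z) ≈ -25.46°, λ = atan2(p_y, p_x) ≈ 164.42°.

≈ (25°S, 164°E)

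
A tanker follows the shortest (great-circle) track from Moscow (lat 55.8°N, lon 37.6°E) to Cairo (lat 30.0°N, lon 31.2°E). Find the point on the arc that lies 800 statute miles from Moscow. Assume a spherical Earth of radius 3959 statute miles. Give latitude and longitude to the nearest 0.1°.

≈ lat 44.4°N, lon 34.1°E

From cos δ = sin φ₁ sin φ₂ + cos φ₁ cos φ₂ cos Δλ, the central angle is δ ≈ 0.457 rad (26.2°). The total great-circle distance is δ·R ≈ 0.457 × 3959 ≈ 1810 mi, so the target fraction is f = 800/1810 ≈ 0.442.
Interpolate at f ≈ 0.442 with slerp weights a = sin((1−f)δ)/sin δ ≈ 0.572, b = sin(fδ)/sin δ ≈ 0.455.
p = a·p₁ + b·p₂ ≈ (0.591, 0.400, 0.700); φ = arcsin(p_z) ≈ 44.44°, λ = atan2(p_y, p_x) ≈ 34.08°.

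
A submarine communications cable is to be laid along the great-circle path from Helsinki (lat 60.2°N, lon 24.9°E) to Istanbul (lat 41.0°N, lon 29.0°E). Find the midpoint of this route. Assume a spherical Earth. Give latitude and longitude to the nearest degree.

Write both endpoints as unit vectors p₁, p₂ with components (cos φ cos λ, cos φ sin λ, sin φ).
The central angle between the endpoints is δ = arccos(p₁·p₂) ≈ 0.338 rad (19.4°).
Interpolate at f = 1/2 with slerp weights a = sin((1−f)δ)/sin δ ≈ 0.507, b = sin(fδ)/sin δ ≈ 0.507.
p = a·p₁ + b·p₂ ≈ (0.563, 0.292, 0.773); φ = arcsin(p_z) ≈ 50.62°, λ = atan2(p_y, p_x) ≈ 27.37°.

≈ lat 51°N, lon 27°E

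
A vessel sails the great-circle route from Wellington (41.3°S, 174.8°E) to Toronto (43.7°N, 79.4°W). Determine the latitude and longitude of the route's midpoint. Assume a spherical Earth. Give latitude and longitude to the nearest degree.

≈ 2°N, 134°W

The haversine formula gives a central angle δ ≈ 2.219 rad (127.1°) between the endpoints.
Interpolate at f = 1/2 with slerp weights a = sin((1−f)δ)/sin δ ≈ 1.123, b = sin(fδ)/sin δ ≈ 1.123.
p = a·p₁ + b·p₂ ≈ (-0.691, -0.722, 0.035); φ = arcsin(p_z) ≈ 1.99°, λ = atan2(p_y, p_x) ≈ -133.75°.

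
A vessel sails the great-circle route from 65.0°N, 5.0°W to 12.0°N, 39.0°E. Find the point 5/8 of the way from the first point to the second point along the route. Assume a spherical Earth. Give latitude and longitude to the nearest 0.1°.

Write both endpoints as unit vectors p₁, p₂ with components (cos φ cos λ, cos φ sin λ, sin φ).
The central angle between the endpoints is δ = arccos(p₁·p₂) ≈ 1.064 rad (60.9°).
Interpolate at f = 5/8 with slerp weights a = sin((1−f)δ)/sin δ ≈ 0.444, b = sin(fδ)/sin δ ≈ 0.706.
p = a·p₁ + b·p₂ ≈ (0.723, 0.418, 0.549); φ = arcsin(p_z) ≈ 33.32°, λ = atan2(p_y, p_x) ≈ 30.02°.

≈ 33.3°N, 30.0°E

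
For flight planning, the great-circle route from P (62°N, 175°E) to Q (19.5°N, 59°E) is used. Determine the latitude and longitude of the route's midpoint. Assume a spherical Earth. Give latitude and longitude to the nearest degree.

From cos δ = sin φ₁ sin φ₂ + cos φ₁ cos φ₂ cos Δλ, the central angle is δ ≈ 1.470 rad (84.2°).
Interpolate at f = 1/2 with slerp weights a = sin((1−f)δ)/sin δ ≈ 0.674, b = sin(fδ)/sin δ ≈ 0.674.
p = a·p₁ + b·p₂ ≈ (0.012, 0.572, 0.820); φ = arcsin(p_z) ≈ 55.09°, λ = atan2(p_y, p_x) ≈ 88.80°.

≈ (55°N, 89°E)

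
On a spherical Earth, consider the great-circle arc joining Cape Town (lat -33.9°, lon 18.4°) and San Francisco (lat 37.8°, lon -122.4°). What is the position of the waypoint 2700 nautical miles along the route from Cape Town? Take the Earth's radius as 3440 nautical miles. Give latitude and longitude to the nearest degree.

Write both endpoints as unit vectors p₁, p₂ with components (cos φ cos λ, cos φ sin λ, sin φ).
The central angle between the endpoints is δ = arccos(p₁·p₂) ≈ 2.587 rad (148.2°). The total great-circle distance is δ·R ≈ 2.587 × 3440 ≈ 8899 nmi, so the target fraction is f = 2700/8899 ≈ 0.303.
Interpolate at f ≈ 0.303 with slerp weights a = sin((1−f)δ)/sin δ ≈ 1.848, b = sin(fδ)/sin δ ≈ 1.342.
p = a·p₁ + b·p₂ ≈ (0.887, -0.411, -0.208); φ = arcsin(p_z) ≈ -12.03°, λ = atan2(p_y, p_x) ≈ -24.85°.

≈ lat -12°, lon -25°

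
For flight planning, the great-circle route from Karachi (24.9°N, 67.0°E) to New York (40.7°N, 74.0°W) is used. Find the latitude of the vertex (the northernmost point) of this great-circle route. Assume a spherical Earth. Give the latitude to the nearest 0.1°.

The great circle lies in the plane with unit normal n̂ = (p₁ × p₂)/|p₁ × p₂|.
Here n̂_z ≈ -0.448; the vertex latitude is φ_max = arccos|n̂_z| ≈ 63.4°.
Check via Clairaut: cos φ_max = |cos φ₁| · sin C = cos(24.9°)·sin(29.6°) ≈ 0.448, again giving ≈ 63.4°.

≈ 63.4°N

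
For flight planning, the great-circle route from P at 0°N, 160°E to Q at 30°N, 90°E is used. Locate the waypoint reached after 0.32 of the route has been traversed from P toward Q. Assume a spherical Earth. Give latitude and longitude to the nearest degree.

From cos δ = sin φ₁ sin φ₂ + cos φ₁ cos φ₂ cos Δλ, the central angle is δ ≈ 1.270 rad (72.8°).
Interpolate at f = 0.32 with slerp weights a = sin((1−f)δ)/sin δ ≈ 0.796, b = sin(fδ)/sin δ ≈ 0.414.
p = a·p₁ + b·p₂ ≈ (-0.748, 0.631, 0.207); φ = arcsin(p_z) ≈ 11.94°, λ = atan2(p_y, p_x) ≈ 139.86°.

≈ 12°N, 140°E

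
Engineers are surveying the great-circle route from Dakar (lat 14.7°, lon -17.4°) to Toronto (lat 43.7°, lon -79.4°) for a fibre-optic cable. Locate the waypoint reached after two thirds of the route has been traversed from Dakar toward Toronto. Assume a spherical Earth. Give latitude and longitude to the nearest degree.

≈ lat 38°, lon -54°

Write both endpoints as unit vectors p₁, p₂ with components (cos φ cos λ, cos φ sin λ, sin φ).
The central angle between the endpoints is δ = arccos(p₁·p₂) ≈ 1.043 rad (59.8°).
Interpolate at f = 2/3 with slerp weights a = sin((1−f)δ)/sin δ ≈ 0.394, b = sin(fδ)/sin δ ≈ 0.742.
p = a·p₁ + b·p₂ ≈ (0.463, -0.641, 0.612); φ = arcsin(p_z) ≈ 37.76°, λ = atan2(p_y, p_x) ≈ -54.18°.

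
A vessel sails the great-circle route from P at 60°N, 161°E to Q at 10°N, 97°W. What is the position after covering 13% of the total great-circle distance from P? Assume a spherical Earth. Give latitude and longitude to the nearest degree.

The haversine formula gives a central angle δ ≈ 1.523 rad (87.2°) between the endpoints.
Interpolate at f = 0.13 with slerp weights a = sin((1−f)δ)/sin δ ≈ 0.971, b = sin(fδ)/sin δ ≈ 0.197.
p = a·p₁ + b·p₂ ≈ (-0.483, -0.034, 0.875); φ = arcsin(p_z) ≈ 61.06°, λ = atan2(p_y, p_x) ≈ -175.92°.

≈ 61°N, 176°W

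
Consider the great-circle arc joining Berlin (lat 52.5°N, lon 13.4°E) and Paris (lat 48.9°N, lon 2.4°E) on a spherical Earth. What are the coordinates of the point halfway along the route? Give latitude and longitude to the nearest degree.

≈ lat 51°N, lon 8°E

Write both endpoints as unit vectors p₁, p₂ with components (cos φ cos λ, cos φ sin λ, sin φ).
The central angle between the endpoints is δ = arccos(p₁·p₂) ≈ 0.137 rad (7.8°).
Interpolate at f = 1/2 with slerp weights a = sin((1−f)δ)/sin δ ≈ 0.501, b = sin(fδ)/sin δ ≈ 0.501.
p = a·p₁ + b·p₂ ≈ (0.626, 0.085, 0.775); φ = arcsin(p_z) ≈ 50.83°, λ = atan2(p_y, p_x) ≈ 7.69°.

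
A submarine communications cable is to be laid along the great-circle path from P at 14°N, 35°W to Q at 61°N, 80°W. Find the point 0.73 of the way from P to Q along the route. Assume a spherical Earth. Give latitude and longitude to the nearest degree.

≈ 50°N, 60°W

The haversine formula gives a central angle δ ≈ 0.995 rad (57.0°) between the endpoints.
Interpolate at f = 0.73 with slerp weights a = sin((1−f)δ)/sin δ ≈ 0.316, b = sin(fδ)/sin δ ≈ 0.792.
p = a·p₁ + b·p₂ ≈ (0.318, -0.554, 0.769); φ = arcsin(p_z) ≈ 50.28°, λ = atan2(p_y, p_x) ≈ -60.14°.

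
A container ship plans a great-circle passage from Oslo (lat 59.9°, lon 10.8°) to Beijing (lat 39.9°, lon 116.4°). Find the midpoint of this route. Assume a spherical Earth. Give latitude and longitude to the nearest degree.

Convert each endpoint to a unit vector on the sphere (x = cos φ cos λ, y = cos φ sin λ, z = sin φ).
The central angle between the endpoints is δ = arccos(p₁·p₂) ≈ 1.102 rad (63.2°).
Interpolate at f = 1/2 with slerp weights a = sin((1−f)δ)/sin δ ≈ 0.587, b = sin(fδ)/sin δ ≈ 0.587.
p = a·p₁ + b·p₂ ≈ (0.089, 0.458, 0.884); φ = arcsin(p_z) ≈ 62.16°, λ = atan2(p_y, p_x) ≈ 79.02°.

≈ lat 62°, lon 79°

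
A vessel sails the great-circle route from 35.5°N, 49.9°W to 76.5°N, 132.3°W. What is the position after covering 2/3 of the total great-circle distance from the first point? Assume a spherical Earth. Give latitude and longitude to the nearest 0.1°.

≈ 68.1°N, 76.7°W

The haversine formula gives a central angle δ ≈ 0.940 rad (53.9°) between the endpoints.
Interpolate at f = 2/3 with slerp weights a = sin((1−f)δ)/sin δ ≈ 0.382, b = sin(fδ)/sin δ ≈ 0.726.
p = a·p₁ + b·p₂ ≈ (0.086, -0.363, 0.928); φ = arcsin(p_z) ≈ 68.09°, λ = atan2(p_y, p_x) ≈ -76.67°.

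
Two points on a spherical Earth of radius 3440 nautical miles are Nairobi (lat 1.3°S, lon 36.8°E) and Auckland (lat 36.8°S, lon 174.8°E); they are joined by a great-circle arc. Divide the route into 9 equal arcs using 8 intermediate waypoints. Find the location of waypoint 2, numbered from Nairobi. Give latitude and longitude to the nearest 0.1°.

Write both endpoints as unit vectors p₁, p₂ with components (cos φ cos λ, cos φ sin λ, sin φ).
The central angle between the endpoints is δ = arccos(p₁·p₂) ≈ 2.191 rad (125.5°).
Interpolate at f = 2/9 with slerp weights a = sin((1−f)δ)/sin δ ≈ 1.218, b = sin(fδ)/sin δ ≈ 0.575.
p = a·p₁ + b·p₂ ≈ (0.517, 0.771, -0.372); φ = arcsin(p_z) ≈ -21.85°, λ = atan2(p_y, p_x) ≈ 56.19°.

≈ lat 21.8°S, lon 56.2°E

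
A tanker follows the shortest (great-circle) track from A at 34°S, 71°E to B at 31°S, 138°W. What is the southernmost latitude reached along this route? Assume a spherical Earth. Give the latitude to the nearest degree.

≈ 69°S

The great circle lies in the plane with unit normal n̂ = (p₁ × p₂)/|p₁ × p₂|.
Here n̂_z ≈ +0.365; the vertex latitude is φ_max = arccos|n̂_z| ≈ 68.6°.
Check via Clairaut: cos φ_max = |cos φ₁| · sin C = cos(34.0°)·sin(153.8°) ≈ 0.365, again giving ≈ 68.6°.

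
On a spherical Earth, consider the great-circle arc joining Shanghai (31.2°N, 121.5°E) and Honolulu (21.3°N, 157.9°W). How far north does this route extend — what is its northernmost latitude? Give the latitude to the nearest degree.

The great circle lies in the plane with unit normal n̂ = (p₁ × p₂)/|p₁ × p₂|.
Here n̂_z ≈ +0.829; the vertex latitude is φ_max = arccos|n̂_z| ≈ 34.0°.
Check via Clairaut: cos φ_max = |cos φ₁| · sin C = cos(31.2°)·sin(75.8°) ≈ 0.829, again giving ≈ 34.0°.

≈ 34°N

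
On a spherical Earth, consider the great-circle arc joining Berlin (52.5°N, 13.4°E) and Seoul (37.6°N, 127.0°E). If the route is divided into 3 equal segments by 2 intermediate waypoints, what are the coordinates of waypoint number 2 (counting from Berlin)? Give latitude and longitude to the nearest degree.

Convert each endpoint to a unit vector on the sphere (x = cos φ cos λ, y = cos φ sin λ, z = sin φ).
The central angle between the endpoints is δ = arccos(p₁·p₂) ≈ 1.276 rad (73.1°).
Interpolate at f = 2/3 with slerp weights a = sin((1−f)δ)/sin δ ≈ 0.431, b = sin(fδ)/sin δ ≈ 0.786.
p = a·p₁ + b·p₂ ≈ (-0.119, 0.558, 0.821); φ = arcsin(p_z) ≈ 55.22°, λ = atan2(p_y, p_x) ≈ 102.06°.

≈ 55°N, 102°E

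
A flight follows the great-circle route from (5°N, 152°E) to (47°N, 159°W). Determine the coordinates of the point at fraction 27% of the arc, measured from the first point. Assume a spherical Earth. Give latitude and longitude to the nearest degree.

Write both endpoints as unit vectors p₁, p₂ with components (cos φ cos λ, cos φ sin λ, sin φ).
The central angle between the endpoints is δ = arccos(p₁·p₂) ≈ 1.036 rad (59.4°).
Interpolate at f = 0.27 with slerp weights a = sin((1−f)δ)/sin δ ≈ 0.798, b = sin(fδ)/sin δ ≈ 0.321.
p = a·p₁ + b·p₂ ≈ (-0.906, 0.295, 0.304); φ = arcsin(p_z) ≈ 17.71°, λ = atan2(p_y, p_x) ≈ 161.99°.

≈ (18°N, 162°E)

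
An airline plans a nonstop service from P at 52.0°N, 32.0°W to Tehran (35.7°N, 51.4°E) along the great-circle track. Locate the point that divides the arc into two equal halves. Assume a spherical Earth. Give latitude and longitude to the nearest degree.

Convert each endpoint to a unit vector on the sphere (x = cos φ cos λ, y = cos φ sin λ, z = sin φ).
The central angle between the endpoints is δ = arccos(p₁·p₂) ≈ 1.027 rad (58.8°).
Interpolate at f = 1/2 with slerp weights a = sin((1−f)δ)/sin δ ≈ 0.574, b = sin(fδ)/sin δ ≈ 0.574.
p = a·p₁ + b·p₂ ≈ (0.591, 0.177, 0.787); φ = arcsin(p_z) ≈ 51.94°, λ = atan2(p_y, p_x) ≈ 16.69°.

≈ 52°N, 17°E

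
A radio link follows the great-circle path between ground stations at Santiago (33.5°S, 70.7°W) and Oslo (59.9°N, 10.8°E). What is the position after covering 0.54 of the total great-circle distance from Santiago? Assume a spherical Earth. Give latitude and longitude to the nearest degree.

≈ 21°N, 40°W

Convert each endpoint to a unit vector on the sphere (x = cos φ cos λ, y = cos φ sin λ, z = sin φ).
The central angle between the endpoints is δ = arccos(p₁·p₂) ≈ 2.000 rad (114.6°).
Interpolate at f = 0.54 with slerp weights a = sin((1−f)δ)/sin δ ≈ 0.875, b = sin(fδ)/sin δ ≈ 0.970.
p = a·p₁ + b·p₂ ≈ (0.719, -0.597, 0.356); φ = arcsin(p_z) ≈ 20.86°, λ = atan2(p_y, p_x) ≈ -39.73°.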